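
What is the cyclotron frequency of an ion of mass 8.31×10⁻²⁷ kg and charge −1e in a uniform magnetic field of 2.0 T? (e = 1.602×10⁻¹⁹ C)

f = |q|B/(2πm).
f = (1.602×10⁻¹⁹)(2.0)/(2π·8.31×10⁻²⁷) ≈ 6.1×10⁶ Hz.

f ≈ 6.1×10⁶ Hz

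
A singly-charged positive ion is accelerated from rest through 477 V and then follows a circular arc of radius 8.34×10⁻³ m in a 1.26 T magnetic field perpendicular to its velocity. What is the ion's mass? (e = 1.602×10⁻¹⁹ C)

m ≈ 1.85×10⁻²⁶ kg

Combine |q|V = ½mv² and r = mv/(|q|B): eliminate v to get m = qB²r²/(2V).
m = (1.602×10⁻¹⁹)(1.26)²(8.34×10⁻³)²/(2·477) ≈ 1.85×10⁻²⁶ kg.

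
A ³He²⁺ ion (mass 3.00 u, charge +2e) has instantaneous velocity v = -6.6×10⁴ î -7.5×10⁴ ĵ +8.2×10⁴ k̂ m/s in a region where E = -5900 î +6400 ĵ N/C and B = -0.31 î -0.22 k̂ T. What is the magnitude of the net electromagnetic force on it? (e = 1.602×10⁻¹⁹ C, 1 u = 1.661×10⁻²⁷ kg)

v×B = (1.65×10⁴, -3.99×10⁴, -2.32×10⁴) N/C.
E + v×B = (1.06×10⁴, -3.35×10⁴, -2.32×10⁴) N/C.
F = q(E + v×B) = (3.204×10⁻¹⁹ C)·(1.06×10⁴, -3.35×10⁴, -2.32×10⁴) = (3.40×10⁻¹⁵, -1.07×10⁻¹⁴, -7.45×10⁻¹⁵) N.
|F| = 1.35×10⁻¹⁴ N.

|F| ≈ 1.35×10⁻¹⁴ N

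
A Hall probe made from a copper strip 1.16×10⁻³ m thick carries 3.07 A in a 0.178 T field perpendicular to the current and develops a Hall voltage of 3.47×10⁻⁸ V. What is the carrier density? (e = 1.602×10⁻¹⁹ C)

n ≈ 8.47×10²⁸ m⁻³

From V_H = IB/(n e t), n = IB/(V_H e t).
n = (3.07)(0.178)/((3.47×10⁻⁸)(1.602×10⁻¹⁹)(1.16×10⁻³)) ≈ 8.47×10²⁸ m⁻³.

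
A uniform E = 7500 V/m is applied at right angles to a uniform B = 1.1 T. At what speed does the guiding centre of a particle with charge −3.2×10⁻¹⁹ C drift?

v_d ≈ 6800 m/s

The steady drift has the magnetic force balancing the electric force, so v_d = E/B.
v_d = 7500/1.1 = 6800 m/s.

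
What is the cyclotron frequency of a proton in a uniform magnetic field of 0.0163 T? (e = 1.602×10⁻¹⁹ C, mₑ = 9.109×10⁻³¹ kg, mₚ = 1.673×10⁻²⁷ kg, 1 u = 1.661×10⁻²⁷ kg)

f = |q|B/(2πm).
f = (1.602×10⁻¹⁹)(0.0163)/(2π·1.673×10⁻²⁷) ≈ 2.48×10⁵ Hz.

f ≈ 2.48×10⁵ Hz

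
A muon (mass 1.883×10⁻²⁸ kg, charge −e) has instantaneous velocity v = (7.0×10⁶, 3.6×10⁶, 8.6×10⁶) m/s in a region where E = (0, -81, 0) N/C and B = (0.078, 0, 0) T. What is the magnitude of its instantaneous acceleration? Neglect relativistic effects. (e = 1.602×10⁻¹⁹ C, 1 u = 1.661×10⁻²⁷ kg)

|a| ≈ 6.19×10¹⁴ m/s²

v×B = (0, 6.71×10⁵, -2.81×10⁵) N/C.
E + v×B = (0, 6.71×10⁵, -2.81×10⁵) N/C.
F = q(E + v×B) = (−1.602×10⁻¹⁹ C)·(0, 6.71×10⁵, -2.81×10⁵) = (0, -1.07×10⁻¹³, 4.50×10⁻¹⁴) N.
|a| = |F|/m = 1.165×10⁻¹³/1.883×10⁻²⁸ ≈ 6.19×10¹⁴ m/s².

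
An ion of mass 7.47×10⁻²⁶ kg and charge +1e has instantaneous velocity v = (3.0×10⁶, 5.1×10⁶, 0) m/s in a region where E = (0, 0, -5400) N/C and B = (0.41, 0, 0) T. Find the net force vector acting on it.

F ≈ (0, 0, -3.36×10⁻¹³) N

v×B = (0, 0, -2.09×10⁶) N/C.
E + v×B = (0, 0, -2.10×10⁶) N/C.
F = q(E + v×B) = (1.602×10⁻¹⁹ C)·(0, 0, -2.10×10⁶) = (0, 0, -3.36×10⁻¹³) N.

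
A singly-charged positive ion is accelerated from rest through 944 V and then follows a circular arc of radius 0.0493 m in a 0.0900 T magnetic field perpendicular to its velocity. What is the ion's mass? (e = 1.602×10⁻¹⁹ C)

Combine |q|V = ½mv² and r = mv/(|q|B): eliminate v to get m = qB²r²/(2V).
m = (1.602×10⁻¹⁹)(0.0900)²(0.0493)²/(2·944) ≈ 1.67×10⁻²⁷ kg.

m ≈ 1.67×10⁻²⁷ kg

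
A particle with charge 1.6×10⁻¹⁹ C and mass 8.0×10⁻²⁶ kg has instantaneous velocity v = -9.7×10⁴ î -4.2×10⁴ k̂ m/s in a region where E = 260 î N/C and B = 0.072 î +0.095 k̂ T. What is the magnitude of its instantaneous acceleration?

v×B = (0, 6190, 0) N/C.
E + v×B = (260, 6190, 0) N/C.
F = q(E + v×B) = (1.6×10⁻¹⁹ C)·(260, 6190, 0) = (4.16×10⁻¹⁷, 9.91×10⁻¹⁶, 0) N.
|a| = |F|/m = 9.914×10⁻¹⁶/8.0×10⁻²⁶ ≈ 1.24×10¹⁰ m/s².

|a| ≈ 1.24×10¹⁰ m/s²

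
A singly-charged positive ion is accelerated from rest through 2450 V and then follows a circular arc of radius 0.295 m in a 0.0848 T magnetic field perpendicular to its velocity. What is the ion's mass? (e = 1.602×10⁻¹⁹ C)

m ≈ 2.05×10⁻²⁶ kg

Combine |q|V = ½mv² and r = mv/(|q|B): eliminate v to get m = qB²r²/(2V).
m = (1.602×10⁻¹⁹)(0.0848)²(0.295)²/(2·2450) ≈ 2.05×10⁻²⁶ kg.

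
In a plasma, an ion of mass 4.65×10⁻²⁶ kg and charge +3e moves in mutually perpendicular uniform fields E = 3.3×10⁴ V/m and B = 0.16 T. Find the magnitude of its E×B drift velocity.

v_d ≈ 2.1×10⁵ m/s

The E×B drift speed is v_d = E/B.
v_d = 3.3×10⁴/0.16 = 2.1×10⁵ m/s.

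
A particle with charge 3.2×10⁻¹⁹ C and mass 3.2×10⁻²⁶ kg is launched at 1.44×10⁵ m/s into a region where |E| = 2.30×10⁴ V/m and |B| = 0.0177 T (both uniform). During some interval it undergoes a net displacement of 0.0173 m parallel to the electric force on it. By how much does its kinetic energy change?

The magnetic force is always ⟂ v and does no work; only the electric force changes KE.
ΔKE = F_E · d = |q|E d = (3.2×10⁻¹⁹)(2.30×10⁴)(0.0173) ≈ 1.27×10⁻¹⁶ J.

ΔKE ≈ 1.27×10⁻¹⁶ J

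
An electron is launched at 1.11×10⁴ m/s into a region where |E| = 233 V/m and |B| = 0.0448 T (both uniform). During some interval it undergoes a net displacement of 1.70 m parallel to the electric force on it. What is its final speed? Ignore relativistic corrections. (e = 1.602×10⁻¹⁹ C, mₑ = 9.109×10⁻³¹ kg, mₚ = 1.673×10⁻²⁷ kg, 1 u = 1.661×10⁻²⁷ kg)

B does no work; ΔKE = |q|E d.
½mv_f² = ½mv₀² + |q|Ed = ½(9.109×10⁻³¹)(1.11×10⁴)² + (1.602×10⁻¹⁹)(233)(1.70) ≈ 5.612×10⁻²³ J + 6.346×10⁻¹⁷ J ≈ 6.346×10⁻¹⁷ J.
v_f = √(2·6.346×10⁻¹⁷/9.109×10⁻³¹) ≈ 1.18×10⁷ m/s.

v_f ≈ 1.18×10⁷ m/s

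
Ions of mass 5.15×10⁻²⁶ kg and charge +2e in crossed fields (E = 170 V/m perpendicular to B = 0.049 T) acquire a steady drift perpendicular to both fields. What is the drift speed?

v_d ≈ 3500 m/s

The steady drift has the magnetic force balancing the electric force, so v_d = E/B.
v_d = 170/0.049 = 3500 m/s.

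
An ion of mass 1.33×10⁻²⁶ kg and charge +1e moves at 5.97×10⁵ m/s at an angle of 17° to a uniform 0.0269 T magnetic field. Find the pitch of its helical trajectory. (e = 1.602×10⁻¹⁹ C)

v∥ = v cosθ = 5.97×10⁵·cos17° ≈ 5.709×10⁵ m/s.
T = 2πm/(|q|B) = 2π(1.33×10⁻²⁶)/((1.602×10⁻¹⁹)(0.0269)) ≈ 1.939×10⁻⁵ s.
pitch = v∥ T = (5.709×10⁵)(1.939×10⁻⁵) ≈ 11.1 m.

p ≈ 11.1 m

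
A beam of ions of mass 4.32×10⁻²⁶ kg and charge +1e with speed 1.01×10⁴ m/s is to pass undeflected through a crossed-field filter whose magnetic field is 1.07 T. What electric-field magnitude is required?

For straight-line motion qE = qvB, so E = vB.
E = 1.01×10⁴ × 1.07 = 1.08×10⁴ V/m.

E = 1.08×10⁴ V/m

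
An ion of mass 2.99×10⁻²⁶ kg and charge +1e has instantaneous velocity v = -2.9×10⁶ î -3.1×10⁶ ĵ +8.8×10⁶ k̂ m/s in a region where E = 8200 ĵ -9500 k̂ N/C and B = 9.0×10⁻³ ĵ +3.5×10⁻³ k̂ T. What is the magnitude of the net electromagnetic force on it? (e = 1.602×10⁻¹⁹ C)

v×B = (-9.00×10⁴, 1.02×10⁴, -2.61×10⁴) N/C.
E + v×B = (-9.00×10⁴, 1.84×10⁴, -3.56×10⁴) N/C.
F = q(E + v×B) = (1.602×10⁻¹⁹ C)·(-9.00×10⁴, 1.84×10⁴, -3.56×10⁴) = (-1.44×10⁻¹⁴, 2.94×10⁻¹⁵, -5.70×10⁻¹⁵) N.
|F| = 1.58×10⁻¹⁴ N.

|F| ≈ 1.58×10⁻¹⁴ N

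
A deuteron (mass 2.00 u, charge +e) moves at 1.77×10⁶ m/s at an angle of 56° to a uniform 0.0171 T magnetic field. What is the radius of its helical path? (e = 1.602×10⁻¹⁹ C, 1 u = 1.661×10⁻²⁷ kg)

r ≈ 1.78 m

v⊥ = v sinθ = 1.77×10⁶·sin56° ≈ 1.467×10⁶ m/s.
r = m v⊥/(|q|B) = (3.322×10⁻²⁷)(1.467×10⁶)/((1.602×10⁻¹⁹)(0.0171)) ≈ 1.78 m.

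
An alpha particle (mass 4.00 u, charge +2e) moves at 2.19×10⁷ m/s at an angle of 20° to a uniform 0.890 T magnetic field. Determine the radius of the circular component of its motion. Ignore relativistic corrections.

v⊥ = v sinθ = 2.19×10⁷·sin20° ≈ 7.490×10⁶ m/s.
r = m v⊥/(|q|B) = (6.644×10⁻²⁷)(7.490×10⁶)/((3.204×10⁻¹⁹)(0.890)) ≈ 0.175 m.

r ≈ 0.175 m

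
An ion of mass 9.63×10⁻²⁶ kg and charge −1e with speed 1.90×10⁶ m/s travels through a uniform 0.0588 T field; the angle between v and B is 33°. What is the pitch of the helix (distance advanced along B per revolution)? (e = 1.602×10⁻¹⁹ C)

v∥ = v cosθ = 1.90×10⁶·cos33° ≈ 1.593×10⁶ m/s.
T = 2πm/(|q|B) = 2π(9.63×10⁻²⁶)/((1.602×10⁻¹⁹)(0.0588)) ≈ 6.423×10⁻⁵ s.
pitch = v∥ T = (1.593×10⁶)(6.423×10⁻⁵) ≈ 102 m.

p ≈ 102 m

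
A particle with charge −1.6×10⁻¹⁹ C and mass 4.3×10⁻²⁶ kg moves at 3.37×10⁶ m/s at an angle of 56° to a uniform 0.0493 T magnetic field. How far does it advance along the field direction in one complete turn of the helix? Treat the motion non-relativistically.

p ≈ 64.5 m

v∥ = v cosθ = 3.37×10⁶·cos56° ≈ 1.884×10⁶ m/s.
T = 2πm/(|q|B) = 2π(4.3×10⁻²⁶)/((1.6×10⁻¹⁹)(0.0493)) ≈ 3.425×10⁻⁵ s.
pitch = v∥ T = (1.884×10⁶)(3.425×10⁻⁵) ≈ 64.5 m.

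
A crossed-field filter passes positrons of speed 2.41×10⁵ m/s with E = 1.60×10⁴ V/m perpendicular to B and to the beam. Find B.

Balance of forces in the selector: qE = qvB ⇒ B = E/v.
B = 1.60×10⁴/2.41×10⁵ = 0.0664 T.

B = 0.0664 T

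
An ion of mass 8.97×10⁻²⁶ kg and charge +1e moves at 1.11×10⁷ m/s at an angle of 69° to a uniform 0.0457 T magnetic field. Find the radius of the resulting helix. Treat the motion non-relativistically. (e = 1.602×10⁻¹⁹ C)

r ≈ 127 m

v⊥ = v sinθ = 1.11×10⁷·sin69° ≈ 1.036×10⁷ m/s.
r = m v⊥/(|q|B) = (8.97×10⁻²⁶)(1.036×10⁷)/((1.602×10⁻¹⁹)(0.0457)) ≈ 127 m.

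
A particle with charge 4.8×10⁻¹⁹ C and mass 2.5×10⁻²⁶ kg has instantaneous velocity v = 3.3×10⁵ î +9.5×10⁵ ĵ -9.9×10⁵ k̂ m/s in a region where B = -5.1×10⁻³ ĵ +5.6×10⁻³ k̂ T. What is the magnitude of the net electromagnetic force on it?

|F| ≈ 1.21×10⁻¹⁵ N

v×B = (271, -1850, -1680) N/C.
F = q v×B = (4.8×10⁻¹⁹ C)·(271, -1850, -1680) = (1.30×10⁻¹⁶, -8.87×10⁻¹⁶, -8.08×10⁻¹⁶) N.
|F| = 1.21×10⁻¹⁵ N.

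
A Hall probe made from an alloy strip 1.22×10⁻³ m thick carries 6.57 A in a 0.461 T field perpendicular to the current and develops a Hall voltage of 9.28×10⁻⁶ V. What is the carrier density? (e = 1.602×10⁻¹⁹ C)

From V_H = IB/(n e t), n = IB/(V_H e t).
n = (6.57)(0.461)/((9.28×10⁻⁶)(1.602×10⁻¹⁹)(1.22×10⁻³)) ≈ 1.67×10²⁷ m⁻³.

n ≈ 1.67×10²⁷ m⁻³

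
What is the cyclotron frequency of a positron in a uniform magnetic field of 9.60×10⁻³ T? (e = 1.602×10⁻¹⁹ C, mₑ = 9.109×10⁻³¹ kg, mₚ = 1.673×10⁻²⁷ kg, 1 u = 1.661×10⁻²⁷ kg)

f ≈ 2.69×10⁸ Hz

f = |q|B/(2πm).
f = (1.602×10⁻¹⁹)(9.60×10⁻³)/(2π·9.109×10⁻³¹) ≈ 2.69×10⁸ Hz.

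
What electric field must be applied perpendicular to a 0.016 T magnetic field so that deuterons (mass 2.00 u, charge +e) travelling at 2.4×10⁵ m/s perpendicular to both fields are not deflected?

For straight-line motion qE = qvB, so E = vB.
E = 2.4×10⁵ × 0.016 = 3800 V/m.

E = 3800 V/m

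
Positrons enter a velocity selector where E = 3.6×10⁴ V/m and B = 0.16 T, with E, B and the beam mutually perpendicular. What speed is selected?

v = 2.2×10⁵ m/s

Straight-line motion ⇒ electric and magnetic forces cancel, so E = vB.
v = E/B = 3.6×10⁴/0.16 = 2.2×10⁵ m/s.
The result is independent of the particle's charge and mass.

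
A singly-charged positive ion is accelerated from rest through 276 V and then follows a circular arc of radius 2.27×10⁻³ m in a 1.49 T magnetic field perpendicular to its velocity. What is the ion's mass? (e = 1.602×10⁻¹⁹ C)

m ≈ 3.32×10⁻²⁷ kg

Combine |q|V = ½mv² and r = mv/(|q|B): eliminate v to get m = qB²r²/(2V).
m = (1.602×10⁻¹⁹)(1.49)²(2.27×10⁻³)²/(2·276) ≈ 3.32×10⁻²⁷ kg.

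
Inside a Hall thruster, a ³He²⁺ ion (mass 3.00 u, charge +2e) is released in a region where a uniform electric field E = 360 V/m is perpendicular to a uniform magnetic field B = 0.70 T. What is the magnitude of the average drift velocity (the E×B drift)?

The steady drift has the magnetic force balancing the electric force, so v_d = E/B.
v_d = 360/0.70 = 510 m/s.

v_d ≈ 510 m/s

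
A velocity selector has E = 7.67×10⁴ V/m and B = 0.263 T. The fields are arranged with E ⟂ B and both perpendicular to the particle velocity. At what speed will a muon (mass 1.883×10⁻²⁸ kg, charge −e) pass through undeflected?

v = 2.92×10⁵ m/s

Straight-line motion ⇒ electric and magnetic forces cancel, so E = vB.
v = E/B = 7.67×10⁴/0.263 = 2.92×10⁵ m/s.
The result is independent of the particle's charge and mass.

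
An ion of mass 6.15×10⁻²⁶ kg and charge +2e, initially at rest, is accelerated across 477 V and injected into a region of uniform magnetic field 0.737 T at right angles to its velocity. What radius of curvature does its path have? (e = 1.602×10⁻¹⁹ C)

Acceleration: |q|V = ½mv² ⇒ v = √(2|q|V/m) = √(2·3.204×10⁻¹⁹·477/6.15×10⁻²⁶) ≈ 7.050×10⁴ m/s.
In the field: r = mv/(|q|B) = (6.15×10⁻²⁶)(7.050×10⁴)/((3.204×10⁻¹⁹)(0.737)) ≈ 0.0184 m.

r ≈ 0.0184 m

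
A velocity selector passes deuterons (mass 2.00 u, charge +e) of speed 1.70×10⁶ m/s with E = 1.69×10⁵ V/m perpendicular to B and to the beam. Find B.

B = 0.0994 T

Balance of forces in the selector: qE = qvB ⇒ B = E/v.
B = 1.69×10⁵/1.70×10⁶ = 0.0994 T.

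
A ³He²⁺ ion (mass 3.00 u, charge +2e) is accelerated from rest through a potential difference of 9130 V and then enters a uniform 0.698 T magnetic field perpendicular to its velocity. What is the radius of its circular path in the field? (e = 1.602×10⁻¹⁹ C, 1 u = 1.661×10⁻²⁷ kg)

r ≈ 0.0241 m

Acceleration: |q|V = ½mv² ⇒ v = √(2|q|V/m) = √(2·3.204×10⁻¹⁹·9130/4.983×10⁻²⁷) ≈ 1.084×10⁶ m/s.
In the field: r = mv/(|q|B) = (4.983×10⁻²⁷)(1.084×10⁶)/((3.204×10⁻¹⁹)(0.698)) ≈ 0.0241 m.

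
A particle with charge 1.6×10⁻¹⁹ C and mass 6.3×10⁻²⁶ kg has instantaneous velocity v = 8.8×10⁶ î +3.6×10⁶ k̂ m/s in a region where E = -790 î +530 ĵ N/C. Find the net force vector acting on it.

F ≈ (-1.26×10⁻¹⁶, 8.48×10⁻¹⁷, 0) N

Only an electric field acts, so F = qE = (1.6×10⁻¹⁹ C)·(-790, 530, 0) = (-1.26×10⁻¹⁶, 8.48×10⁻¹⁷, 0) N.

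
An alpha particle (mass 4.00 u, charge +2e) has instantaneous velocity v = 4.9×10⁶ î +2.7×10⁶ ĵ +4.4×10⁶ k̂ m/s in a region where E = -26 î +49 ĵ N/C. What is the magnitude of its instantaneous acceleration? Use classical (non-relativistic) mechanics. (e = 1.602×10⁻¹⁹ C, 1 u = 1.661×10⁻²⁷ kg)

Only an electric field acts, so F = qE = (3.204×10⁻¹⁹ C)·(-26.0, 49.0, 0) = (-8.33×10⁻¹⁸, 1.57×10⁻¹⁷, 0) N.
|a| = |F|/m = 1.777×10⁻¹⁷/6.644×10⁻²⁷ ≈ 2.68×10⁹ m/s².

|a| ≈ 2.68×10⁹ m/s²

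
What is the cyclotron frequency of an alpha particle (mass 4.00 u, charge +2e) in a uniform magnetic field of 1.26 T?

f ≈ 9.67×10⁶ Hz

f = |q|B/(2πm).
f = (3.204×10⁻¹⁹)(1.26)/(2π·6.644×10⁻²⁷) ≈ 9.67×10⁶ Hz.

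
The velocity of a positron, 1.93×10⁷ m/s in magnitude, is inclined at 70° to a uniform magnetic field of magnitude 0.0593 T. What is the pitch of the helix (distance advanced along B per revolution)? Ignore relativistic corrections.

p ≈ 3.98×10⁻³ m

v∥ = v cosθ = 1.93×10⁷·cos70° ≈ 6.601×10⁶ m/s.
T = 2πm/(|q|B) = 2π(9.109×10⁻³¹)/((1.602×10⁻¹⁹)(0.0593)) ≈ 6.025×10⁻¹⁰ s.
pitch = v∥ T = (6.601×10⁶)(6.025×10⁻¹⁰) ≈ 3.98×10⁻³ m.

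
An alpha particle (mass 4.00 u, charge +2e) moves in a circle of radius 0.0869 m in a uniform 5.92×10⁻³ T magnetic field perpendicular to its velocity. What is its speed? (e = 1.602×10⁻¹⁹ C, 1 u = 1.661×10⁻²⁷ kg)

From |q|vB = mv²/r, v = |q|Br/m.
v = (3.204×10⁻¹⁹)(5.92×10⁻³)(0.0869)/6.644×10⁻²⁷ ≈ 2.48×10⁴ m/s.

v ≈ 2.48×10⁴ m/s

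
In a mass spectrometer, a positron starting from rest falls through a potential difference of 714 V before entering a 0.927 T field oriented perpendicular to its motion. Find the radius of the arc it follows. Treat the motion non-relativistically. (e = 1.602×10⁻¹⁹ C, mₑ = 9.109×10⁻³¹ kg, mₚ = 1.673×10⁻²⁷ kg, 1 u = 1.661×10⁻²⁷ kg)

r ≈ 9.72×10⁻⁵ m

Acceleration: |q|V = ½mv² ⇒ v = √(2|q|V/m) = √(2·1.602×10⁻¹⁹·714/9.109×10⁻³¹) ≈ 1.585×10⁷ m/s.
In the field: r = mv/(|q|B) = (9.109×10⁻³¹)(1.585×10⁷)/((1.602×10⁻¹⁹)(0.927)) ≈ 9.72×10⁻⁵ m.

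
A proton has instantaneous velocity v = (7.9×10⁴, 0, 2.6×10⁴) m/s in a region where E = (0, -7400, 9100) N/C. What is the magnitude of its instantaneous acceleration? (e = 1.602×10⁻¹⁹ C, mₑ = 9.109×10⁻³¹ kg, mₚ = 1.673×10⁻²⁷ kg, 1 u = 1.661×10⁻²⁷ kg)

Only an electric field acts, so F = qE = (1.602×10⁻¹⁹ C)·(0, -7400, 9100) = (0, -1.19×10⁻¹⁵, 1.46×10⁻¹⁵) N.
|a| = |F|/m = 1.879×10⁻¹⁵/1.673×10⁻²⁷ ≈ 1.12×10¹² m/s².

|a| ≈ 1.12×10¹² m/s²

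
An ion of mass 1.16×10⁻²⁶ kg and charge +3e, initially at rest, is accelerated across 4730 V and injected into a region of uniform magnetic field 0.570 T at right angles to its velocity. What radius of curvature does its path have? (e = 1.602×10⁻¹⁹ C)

Acceleration: |q|V = ½mv² ⇒ v = √(2|q|V/m) = √(2·4.806×10⁻¹⁹·4730/1.16×10⁻²⁶) ≈ 6.260×10⁵ m/s.
In the field: r = mv/(|q|B) = (1.16×10⁻²⁶)(6.260×10⁵)/((4.806×10⁻¹⁹)(0.570)) ≈ 0.0265 m.

r ≈ 0.0265 m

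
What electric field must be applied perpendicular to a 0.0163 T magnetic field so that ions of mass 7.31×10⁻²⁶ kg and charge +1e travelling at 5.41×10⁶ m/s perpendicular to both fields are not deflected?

E = 8.82×10⁴ V/m

For straight-line motion qE = qvB, so E = vB.
E = 5.41×10⁶ × 0.0163 = 8.82×10⁴ V/m.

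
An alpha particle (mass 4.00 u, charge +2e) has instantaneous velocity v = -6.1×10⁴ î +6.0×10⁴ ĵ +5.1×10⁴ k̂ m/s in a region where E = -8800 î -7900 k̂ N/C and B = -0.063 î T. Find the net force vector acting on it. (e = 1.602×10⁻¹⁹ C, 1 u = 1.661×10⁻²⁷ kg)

v×B = (0, -3210, 3780) N/C.
E + v×B = (-8800, -3210, -4120) N/C.
F = q(E + v×B) = (3.204×10⁻¹⁹ C)·(-8800, -3210, -4120) = (-2.82×10⁻¹⁵, -1.03×10⁻¹⁵, -1.32×10⁻¹⁵) N.

F ≈ (-2.82×10⁻¹⁵, -1.03×10⁻¹⁵, -1.32×10⁻¹⁵) N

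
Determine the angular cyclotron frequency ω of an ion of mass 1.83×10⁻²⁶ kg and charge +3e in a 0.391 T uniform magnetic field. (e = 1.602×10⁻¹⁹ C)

ω ≈ 1.03×10⁷ rad/s

ω = |q|B/m.
ω = (4.806×10⁻¹⁹)(0.391)/1.83×10⁻²⁶ ≈ 1.03×10⁷ rad/s.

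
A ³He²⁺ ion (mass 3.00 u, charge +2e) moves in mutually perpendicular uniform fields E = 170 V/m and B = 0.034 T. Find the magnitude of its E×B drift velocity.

In crossed fields the guiding centre drifts at v_d = |E×B|/B² = E/B, independent of charge and mass.
v_d = 170/0.034 = 5000 m/s.

v_d ≈ 5000 m/s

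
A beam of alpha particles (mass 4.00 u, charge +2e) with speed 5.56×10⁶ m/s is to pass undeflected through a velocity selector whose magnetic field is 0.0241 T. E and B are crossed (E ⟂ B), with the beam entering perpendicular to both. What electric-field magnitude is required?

For straight-line motion qE = qvB, so E = vB.
E = 5.56×10⁶ × 0.0241 = 1.34×10⁵ V/m.

E = 1.34×10⁵ V/m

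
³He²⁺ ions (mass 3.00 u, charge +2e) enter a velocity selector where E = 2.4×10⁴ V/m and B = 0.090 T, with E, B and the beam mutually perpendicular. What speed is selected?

v = 2.7×10⁵ m/s

Zero net Lorentz force requires |qE| = |q v×B|, i.e. E = vB.
v = E/B = 2.4×10⁴/0.090 = 2.7×10⁵ m/s.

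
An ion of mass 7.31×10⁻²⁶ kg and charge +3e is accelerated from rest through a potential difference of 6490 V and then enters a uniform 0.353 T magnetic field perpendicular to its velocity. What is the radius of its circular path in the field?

r ≈ 0.126 m

Acceleration: |q|V = ½mv² ⇒ v = √(2|q|V/m) = √(2·4.806×10⁻¹⁹·6490/7.31×10⁻²⁶) ≈ 2.921×10⁵ m/s.
In the field: r = mv/(|q|B) = (7.31×10⁻²⁶)(2.921×10⁵)/((4.806×10⁻¹⁹)(0.353)) ≈ 0.126 m.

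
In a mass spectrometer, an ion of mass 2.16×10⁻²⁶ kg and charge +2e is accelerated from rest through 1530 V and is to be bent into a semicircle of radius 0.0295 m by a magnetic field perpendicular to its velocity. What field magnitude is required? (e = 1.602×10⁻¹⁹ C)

B ≈ 0.487 T

v = √(2|q|V/m) = √(2·3.204×10⁻¹⁹·1530/2.16×10⁻²⁶) ≈ 2.130×10⁵ m/s.
B = mv/(|q|r) = (2.16×10⁻²⁶)(2.130×10⁵)/((3.204×10⁻¹⁹)(0.0295)) ≈ 0.487 T.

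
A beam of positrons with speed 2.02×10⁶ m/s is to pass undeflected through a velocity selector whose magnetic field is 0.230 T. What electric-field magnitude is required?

For straight-line motion qE = qvB, so E = vB.
E = 2.02×10⁶ × 0.230 = 4.65×10⁵ V/m.

E = 4.65×10⁵ V/m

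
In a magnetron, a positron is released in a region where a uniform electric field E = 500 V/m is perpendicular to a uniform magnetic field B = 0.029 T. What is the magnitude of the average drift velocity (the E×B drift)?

v_d ≈ 1.7×10⁴ m/s

In crossed fields the guiding centre drifts at v_d = |E×B|/B² = E/B, independent of charge and mass.
v_d = 500/0.029 = 1.7×10⁴ m/s.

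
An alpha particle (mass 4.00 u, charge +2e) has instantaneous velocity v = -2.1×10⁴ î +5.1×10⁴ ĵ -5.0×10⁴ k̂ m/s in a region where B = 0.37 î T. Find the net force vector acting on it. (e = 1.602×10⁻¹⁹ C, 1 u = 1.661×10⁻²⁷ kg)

v×B = (0, -1.85×10⁴, -1.89×10⁴) N/C.
F = q v×B = (3.204×10⁻¹⁹ C)·(0, -1.85×10⁴, -1.89×10⁴) = (0, -5.93×10⁻¹⁵, -6.05×10⁻¹⁵) N.

F ≈ (0, -5.93×10⁻¹⁵, -6.05×10⁻¹⁵) N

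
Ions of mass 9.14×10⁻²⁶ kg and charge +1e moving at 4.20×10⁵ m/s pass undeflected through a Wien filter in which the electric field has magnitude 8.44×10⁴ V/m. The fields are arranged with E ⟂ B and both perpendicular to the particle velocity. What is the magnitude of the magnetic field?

Balance of forces in the selector: qE = qvB ⇒ B = E/v.
B = 8.44×10⁴/4.20×10⁵ = 0.201 T.

B = 0.201 T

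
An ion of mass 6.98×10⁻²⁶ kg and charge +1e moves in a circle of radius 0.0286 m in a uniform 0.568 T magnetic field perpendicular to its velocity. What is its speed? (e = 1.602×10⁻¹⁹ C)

v ≈ 3.73×10⁴ m/s

From |q|vB = mv²/r, v = |q|Br/m.
v = (1.602×10⁻¹⁹)(0.568)(0.0286)/6.98×10⁻²⁶ ≈ 3.73×10⁴ m/s.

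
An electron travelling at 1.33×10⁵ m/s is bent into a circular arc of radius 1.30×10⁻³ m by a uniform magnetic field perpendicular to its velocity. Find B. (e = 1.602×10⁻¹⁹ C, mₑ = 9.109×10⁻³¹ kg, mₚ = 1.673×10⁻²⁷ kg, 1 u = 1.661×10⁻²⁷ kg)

B ≈ 5.82×10⁻⁴ T

From |q|vB = mv²/r, B = mv/(|q|r).
B = (9.109×10⁻³¹)(1.33×10⁵)/((1.602×10⁻¹⁹)(1.30×10⁻³)) ≈ 5.82×10⁻⁴ T.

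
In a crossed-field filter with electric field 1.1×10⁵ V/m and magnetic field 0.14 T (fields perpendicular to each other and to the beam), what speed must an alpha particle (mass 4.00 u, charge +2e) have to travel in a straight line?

v = 7.9×10⁵ m/s

Zero net Lorentz force requires |qE| = |q v×B|, i.e. E = vB.
v = E/B = 1.1×10⁵/0.14 = 7.9×10⁵ m/s.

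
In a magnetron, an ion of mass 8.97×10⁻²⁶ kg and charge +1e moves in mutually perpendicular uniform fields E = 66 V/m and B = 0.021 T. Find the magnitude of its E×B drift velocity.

v_d ≈ 3100 m/s

The E×B drift speed is v_d = E/B.
v_d = 66/0.021 = 3100 m/s.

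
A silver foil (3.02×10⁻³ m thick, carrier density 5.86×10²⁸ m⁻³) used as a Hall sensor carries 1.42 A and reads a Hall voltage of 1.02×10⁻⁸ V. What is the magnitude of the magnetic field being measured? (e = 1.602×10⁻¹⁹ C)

From V_H = IB/(n e t), B = V_H n e t / I.
B = (1.02×10⁻⁸)(5.86×10²⁸)(1.602×10⁻¹⁹)(3.02×10⁻³)/1.42 ≈ 0.204 T.

B ≈ 0.204 T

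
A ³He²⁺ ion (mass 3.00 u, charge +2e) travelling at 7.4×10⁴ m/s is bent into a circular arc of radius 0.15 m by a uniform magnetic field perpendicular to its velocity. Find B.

B ≈ 7.7×10⁻³ T

From |q|vB = mv²/r, B = mv/(|q|r).
B = (4.983×10⁻²⁷)(7.4×10⁴)/((3.204×10⁻¹⁹)(0.15)) ≈ 7.7×10⁻³ T.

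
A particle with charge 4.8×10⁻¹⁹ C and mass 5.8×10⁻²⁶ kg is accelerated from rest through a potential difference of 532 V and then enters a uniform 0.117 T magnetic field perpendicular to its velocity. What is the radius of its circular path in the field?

r ≈ 0.0969 m

Acceleration: |q|V = ½mv² ⇒ v = √(2|q|V/m) = √(2·4.8×10⁻¹⁹·532/5.8×10⁻²⁶) ≈ 9.384×10⁴ m/s.
In the field: r = mv/(|q|B) = (5.8×10⁻²⁶)(9.384×10⁴)/((4.8×10⁻¹⁹)(0.117)) ≈ 0.0969 m.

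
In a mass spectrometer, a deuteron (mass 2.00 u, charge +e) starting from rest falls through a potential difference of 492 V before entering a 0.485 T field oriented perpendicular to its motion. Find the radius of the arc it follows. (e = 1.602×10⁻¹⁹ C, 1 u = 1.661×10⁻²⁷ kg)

Acceleration: |q|V = ½mv² ⇒ v = √(2|q|V/m) = √(2·1.602×10⁻¹⁹·492/3.322×10⁻²⁷) ≈ 2.178×10⁵ m/s.
In the field: r = mv/(|q|B) = (3.322×10⁻²⁷)(2.178×10⁵)/((1.602×10⁻¹⁹)(0.485)) ≈ 9.31×10⁻³ m.

r ≈ 9.31×10⁻³ m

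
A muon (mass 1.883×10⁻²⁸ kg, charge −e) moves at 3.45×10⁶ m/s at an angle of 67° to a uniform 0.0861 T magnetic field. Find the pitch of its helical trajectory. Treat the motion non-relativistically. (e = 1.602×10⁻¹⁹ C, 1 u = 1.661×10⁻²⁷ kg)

v∥ = v cosθ = 3.45×10⁶·cos67° ≈ 1.348×10⁶ m/s.
T = 2πm/(|q|B) = 2π(1.883×10⁻²⁸)/((1.602×10⁻¹⁹)(0.0861)) ≈ 8.578×10⁻⁸ s.
pitch = v∥ T = (1.348×10⁶)(8.578×10⁻⁸) ≈ 0.116 m.

p ≈ 0.116 m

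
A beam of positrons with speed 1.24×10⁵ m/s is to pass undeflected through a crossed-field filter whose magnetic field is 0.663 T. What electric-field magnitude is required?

For straight-line motion qE = qvB, so E = vB.
E = 1.24×10⁵ × 0.663 = 8.22×10⁴ V/m.

E = 8.22×10⁴ V/m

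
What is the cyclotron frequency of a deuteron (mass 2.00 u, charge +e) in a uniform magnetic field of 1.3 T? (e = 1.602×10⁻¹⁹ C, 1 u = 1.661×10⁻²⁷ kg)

f ≈ 1.0×10⁷ Hz

f = |q|B/(2πm).
f = (1.602×10⁻¹⁹)(1.3)/(2π·3.322×10⁻²⁷) ≈ 1.0×10⁷ Hz.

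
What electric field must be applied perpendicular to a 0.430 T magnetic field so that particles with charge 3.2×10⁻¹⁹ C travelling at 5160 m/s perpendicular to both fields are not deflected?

E = 2220 V/m

For straight-line motion qE = qvB, so E = vB.
E = 5160 × 0.430 = 2220 V/m.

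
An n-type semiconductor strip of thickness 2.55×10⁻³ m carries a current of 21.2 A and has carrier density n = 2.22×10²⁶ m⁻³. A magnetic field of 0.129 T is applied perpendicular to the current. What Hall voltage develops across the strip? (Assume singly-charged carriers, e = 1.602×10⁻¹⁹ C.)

V_H ≈ 3.02×10⁻⁵ V

V_H = IB/(n e t).
V_H = (21.2)(0.129)/((2.22×10²⁶)(1.602×10⁻¹⁹)(2.55×10⁻³)) ≈ 3.02×10⁻⁵ V.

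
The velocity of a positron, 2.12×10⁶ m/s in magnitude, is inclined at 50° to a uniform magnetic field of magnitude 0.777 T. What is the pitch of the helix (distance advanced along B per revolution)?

p ≈ 6.27×10⁻⁵ m

v∥ = v cosθ = 2.12×10⁶·cos50° ≈ 1.363×10⁶ m/s.
T = 2πm/(|q|B) = 2π(9.109×10⁻³¹)/((1.602×10⁻¹⁹)(0.777)) ≈ 4.598×10⁻¹¹ s.
pitch = v∥ T = (1.363×10⁶)(4.598×10⁻¹¹) ≈ 6.27×10⁻⁵ m.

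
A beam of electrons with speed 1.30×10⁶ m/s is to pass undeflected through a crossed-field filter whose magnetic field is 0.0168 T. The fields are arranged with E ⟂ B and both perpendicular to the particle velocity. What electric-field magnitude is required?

E = 2.18×10⁴ V/m

For straight-line motion qE = qvB, so E = vB.
E = 1.30×10⁶ × 0.0168 = 2.18×10⁴ V/m.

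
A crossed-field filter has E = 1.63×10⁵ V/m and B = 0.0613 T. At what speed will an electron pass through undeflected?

v = 2.66×10⁶ m/s

For undeflected motion the electric and magnetic forces balance: qE = qvB.
v = E/B = 1.63×10⁵/0.0613 = 2.66×10⁶ m/s.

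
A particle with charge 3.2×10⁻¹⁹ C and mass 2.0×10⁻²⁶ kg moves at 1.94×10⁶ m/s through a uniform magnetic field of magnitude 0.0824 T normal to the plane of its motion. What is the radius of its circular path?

The magnetic force provides the centripetal force: |q|vB = mv²/r.
r = mv/(|q|B) = (2.0×10⁻²⁶)(1.94×10⁶)/((3.2×10⁻¹⁹)(0.0824)) ≈ 1.47 m.

r ≈ 1.47 m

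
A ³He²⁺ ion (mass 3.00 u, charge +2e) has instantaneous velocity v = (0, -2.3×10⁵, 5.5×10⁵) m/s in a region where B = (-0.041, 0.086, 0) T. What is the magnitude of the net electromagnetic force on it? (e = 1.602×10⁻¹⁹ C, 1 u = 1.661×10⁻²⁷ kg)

v×B = (-4.73×10⁴, -2.26×10⁴, -9430) N/C.
F = q v×B = (3.204×10⁻¹⁹ C)·(-4.73×10⁴, -2.26×10⁴, -9430) = (-1.52×10⁻¹⁴, -7.23×10⁻¹⁵, -3.02×10⁻¹⁵) N.
|F| = 1.71×10⁻¹⁴ N.

|F| ≈ 1.71×10⁻¹⁴ N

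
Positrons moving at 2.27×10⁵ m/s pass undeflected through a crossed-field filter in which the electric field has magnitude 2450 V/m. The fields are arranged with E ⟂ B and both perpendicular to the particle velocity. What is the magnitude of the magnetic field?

Balance of forces in the selector: qE = qvB ⇒ B = E/v.
B = 2450/2.27×10⁵ = 0.0108 T.

B = 0.0108 T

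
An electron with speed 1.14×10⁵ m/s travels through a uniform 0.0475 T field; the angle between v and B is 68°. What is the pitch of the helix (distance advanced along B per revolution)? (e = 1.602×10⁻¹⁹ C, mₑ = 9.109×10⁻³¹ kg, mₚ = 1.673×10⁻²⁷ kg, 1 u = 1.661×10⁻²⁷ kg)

v∥ = v cosθ = 1.14×10⁵·cos68° ≈ 4.271×10⁴ m/s.
T = 2πm/(|q|B) = 2π(9.109×10⁻³¹)/((1.602×10⁻¹⁹)(0.0475)) ≈ 7.521×10⁻¹⁰ s.
pitch = v∥ T = (4.271×10⁴)(7.521×10⁻¹⁰) ≈ 3.21×10⁻⁵ m.

p ≈ 3.21×10⁻⁵ m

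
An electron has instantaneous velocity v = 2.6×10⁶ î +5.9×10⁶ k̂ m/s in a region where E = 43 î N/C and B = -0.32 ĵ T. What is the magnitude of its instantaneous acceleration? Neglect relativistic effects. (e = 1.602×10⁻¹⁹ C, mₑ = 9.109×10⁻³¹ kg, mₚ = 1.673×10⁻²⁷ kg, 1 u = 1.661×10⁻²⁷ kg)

|a| ≈ 3.63×10¹⁷ m/s²

v×B = (1.89×10⁶, 0, -8.32×10⁵) N/C.
E + v×B = (1.89×10⁶, 0, -8.32×10⁵) N/C.
F = q(E + v×B) = (−1.602×10⁻¹⁹ C)·(1.89×10⁶, 0, -8.32×10⁵) = (-3.02×10⁻¹³, 0, 1.33×10⁻¹³) N.
|a| = |F|/m = 3.305×10⁻¹³/9.109×10⁻³¹ ≈ 3.63×10¹⁷ m/s².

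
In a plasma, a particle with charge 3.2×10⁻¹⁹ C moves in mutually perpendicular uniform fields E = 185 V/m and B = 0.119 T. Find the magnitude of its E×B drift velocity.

In crossed fields the guiding centre drifts at v_d = |E×B|/B² = E/B, independent of charge and mass.
v_d = 185/0.119 = 1550 m/s.

v_d ≈ 1550 m/s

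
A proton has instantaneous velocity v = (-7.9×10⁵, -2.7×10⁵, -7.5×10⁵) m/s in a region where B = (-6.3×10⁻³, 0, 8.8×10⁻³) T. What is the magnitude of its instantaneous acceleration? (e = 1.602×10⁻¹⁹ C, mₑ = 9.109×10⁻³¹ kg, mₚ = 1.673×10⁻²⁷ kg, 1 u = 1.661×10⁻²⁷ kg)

|a| ≈ 1.15×10¹² m/s²

v×B = (-2380, 1.17×10⁴, -1700) N/C.
F = q v×B = (1.602×10⁻¹⁹ C)·(-2380, 1.17×10⁴, -1700) = (-3.81×10⁻¹⁶, 1.87×10⁻¹⁵, -2.73×10⁻¹⁶) N.
|a| = |F|/m = 1.928×10⁻¹⁵/1.673×10⁻²⁷ ≈ 1.15×10¹² m/s².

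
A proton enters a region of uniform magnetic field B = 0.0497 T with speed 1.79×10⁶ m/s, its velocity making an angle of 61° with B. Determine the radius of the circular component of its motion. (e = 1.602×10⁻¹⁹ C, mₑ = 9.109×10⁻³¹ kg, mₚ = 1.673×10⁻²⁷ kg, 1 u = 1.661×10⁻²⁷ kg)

v⊥ = v sinθ = 1.79×10⁶·sin61° ≈ 1.566×10⁶ m/s.
r = m v⊥/(|q|B) = (1.673×10⁻²⁷)(1.566×10⁶)/((1.602×10⁻¹⁹)(0.0497)) ≈ 0.329 m.

r ≈ 0.329 m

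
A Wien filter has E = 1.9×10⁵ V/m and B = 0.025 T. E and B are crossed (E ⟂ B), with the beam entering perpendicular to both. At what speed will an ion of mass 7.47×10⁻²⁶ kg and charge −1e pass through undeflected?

Straight-line motion ⇒ electric and magnetic forces cancel, so E = vB.
v = E/B = 1.9×10⁵/0.025 = 7.6×10⁶ m/s.

v = 7.6×10⁶ m/s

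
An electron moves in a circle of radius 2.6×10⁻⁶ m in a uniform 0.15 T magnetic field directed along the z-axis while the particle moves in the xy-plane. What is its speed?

From |q|vB = mv²/r, v = |q|Br/m.
v = (1.602×10⁻¹⁹)(0.15)(2.6×10⁻⁶)/9.109×10⁻³¹ ≈ 6.9×10⁴ m/s.

v ≈ 6.9×10⁴ m/s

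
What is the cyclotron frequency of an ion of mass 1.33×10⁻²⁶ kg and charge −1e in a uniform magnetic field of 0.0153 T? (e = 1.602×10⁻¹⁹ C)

f = |q|B/(2πm).
f = (1.602×10⁻¹⁹)(0.0153)/(2π·1.33×10⁻²⁶) ≈ 2.93×10⁴ Hz.

f ≈ 2.93×10⁴ Hz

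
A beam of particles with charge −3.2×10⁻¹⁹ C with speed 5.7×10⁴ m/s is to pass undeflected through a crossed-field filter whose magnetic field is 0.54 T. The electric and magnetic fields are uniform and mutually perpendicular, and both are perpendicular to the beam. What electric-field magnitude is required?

E = 3.1×10⁴ V/m

For straight-line motion qE = qvB, so E = vB.
E = 5.7×10⁴ × 0.54 = 3.1×10⁴ V/m.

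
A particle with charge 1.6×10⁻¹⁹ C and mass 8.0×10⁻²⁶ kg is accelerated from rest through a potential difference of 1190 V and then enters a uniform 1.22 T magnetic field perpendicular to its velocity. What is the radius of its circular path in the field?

r ≈ 0.0283 m

Acceleration: |q|V = ½mv² ⇒ v = √(2|q|V/m) = √(2·1.6×10⁻¹⁹·1190/8.0×10⁻²⁶) ≈ 6.899×10⁴ m/s.
In the field: r = mv/(|q|B) = (8.0×10⁻²⁶)(6.899×10⁴)/((1.6×10⁻¹⁹)(1.22)) ≈ 0.0283 m.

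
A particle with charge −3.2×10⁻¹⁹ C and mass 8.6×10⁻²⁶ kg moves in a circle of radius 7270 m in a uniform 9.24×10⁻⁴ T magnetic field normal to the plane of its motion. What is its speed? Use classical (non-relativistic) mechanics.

v ≈ 2.50×10⁷ m/s

From |q|vB = mv²/r, v = |q|Br/m.
v = (3.2×10⁻¹⁹)(9.24×10⁻⁴)(7270)/8.6×10⁻²⁶ ≈ 2.50×10⁷ m/s.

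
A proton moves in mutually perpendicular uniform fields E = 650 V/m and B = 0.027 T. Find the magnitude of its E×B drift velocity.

v_d ≈ 2.4×10⁴ m/s

The E×B drift speed is v_d = E/B.
v_d = 650/0.027 = 2.4×10⁴ m/s.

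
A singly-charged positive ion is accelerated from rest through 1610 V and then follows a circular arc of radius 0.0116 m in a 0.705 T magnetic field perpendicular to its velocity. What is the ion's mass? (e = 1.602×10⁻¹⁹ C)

m ≈ 3.33×10⁻²⁷ kg

Combine |q|V = ½mv² and r = mv/(|q|B): eliminate v to get m = qB²r²/(2V).
m = (1.602×10⁻¹⁹)(0.705)²(0.0116)²/(2·1610) ≈ 3.33×10⁻²⁷ kg.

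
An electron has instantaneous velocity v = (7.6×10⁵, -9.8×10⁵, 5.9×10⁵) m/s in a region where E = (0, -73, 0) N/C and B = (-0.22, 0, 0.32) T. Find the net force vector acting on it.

F ≈ (5.02×10⁻¹⁴, 5.98×10⁻¹⁴, 3.45×10⁻¹⁴) N

v×B = (-3.14×10⁵, -3.73×10⁵, -2.16×10⁵) N/C.
E + v×B = (-3.14×10⁵, -3.73×10⁵, -2.16×10⁵) N/C.
F = q(E + v×B) = (−1.602×10⁻¹⁹ C)·(-3.14×10⁵, -3.73×10⁵, -2.16×10⁵) = (5.02×10⁻¹⁴, 5.98×10⁻¹⁴, 3.45×10⁻¹⁴) N.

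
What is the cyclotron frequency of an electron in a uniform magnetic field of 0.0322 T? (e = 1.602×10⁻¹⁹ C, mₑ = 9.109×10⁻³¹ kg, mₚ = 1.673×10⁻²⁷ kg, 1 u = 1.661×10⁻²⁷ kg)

f = |q|B/(2πm).
f = (1.602×10⁻¹⁹)(0.0322)/(2π·9.109×10⁻³¹) ≈ 9.01×10⁸ Hz.

f ≈ 9.01×10⁸ Hz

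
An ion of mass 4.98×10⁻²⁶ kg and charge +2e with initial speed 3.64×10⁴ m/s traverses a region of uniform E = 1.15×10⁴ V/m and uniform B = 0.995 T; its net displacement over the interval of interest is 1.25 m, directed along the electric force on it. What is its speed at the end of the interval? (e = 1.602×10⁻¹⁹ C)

B does no work; ΔKE = |q|E d.
½mv_f² = ½mv₀² + |q|Ed = ½(4.98×10⁻²⁶)(3.64×10⁴)² + (3.204×10⁻¹⁹)(1.15×10⁴)(1.25) ≈ 3.299×10⁻¹⁷ J + 4.606×10⁻¹⁵ J ≈ 4.639×10⁻¹⁵ J.
v_f = √(2·4.639×10⁻¹⁵/4.98×10⁻²⁶) ≈ 4.32×10⁵ m/s.

v_f ≈ 4.32×10⁵ m/s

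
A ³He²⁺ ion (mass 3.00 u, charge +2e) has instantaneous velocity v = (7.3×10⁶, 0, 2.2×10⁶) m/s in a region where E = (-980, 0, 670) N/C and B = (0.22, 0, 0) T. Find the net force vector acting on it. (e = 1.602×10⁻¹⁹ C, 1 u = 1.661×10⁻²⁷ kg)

v×B = (0, 4.84×10⁵, 0) N/C.
E + v×B = (-980, 4.84×10⁵, 670) N/C.
F = q(E + v×B) = (3.204×10⁻¹⁹ C)·(-980, 4.84×10⁵, 670) = (-3.14×10⁻¹⁶, 1.55×10⁻¹³, 2.15×10⁻¹⁶) N.

F ≈ (-3.14×10⁻¹⁶, 1.55×10⁻¹³, 2.15×10⁻¹⁶) N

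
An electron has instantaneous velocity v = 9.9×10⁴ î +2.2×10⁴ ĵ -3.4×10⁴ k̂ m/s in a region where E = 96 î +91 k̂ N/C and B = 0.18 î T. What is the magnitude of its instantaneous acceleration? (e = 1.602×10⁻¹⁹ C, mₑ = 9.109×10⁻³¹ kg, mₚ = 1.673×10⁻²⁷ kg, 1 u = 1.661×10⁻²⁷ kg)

|a| ≈ 1.27×10¹⁵ m/s²

v×B = (0, -6120, -3960) N/C.
E + v×B = (96.0, -6120, -3870) N/C.
F = q(E + v×B) = (−1.602×10⁻¹⁹ C)·(96.0, -6120, -3870) = (-1.54×10⁻¹⁷, 9.80×10⁻¹⁶, 6.20×10⁻¹⁶) N.
|a| = |F|/m = 1.160×10⁻¹⁵/9.109×10⁻³¹ ≈ 1.27×10¹⁵ m/s².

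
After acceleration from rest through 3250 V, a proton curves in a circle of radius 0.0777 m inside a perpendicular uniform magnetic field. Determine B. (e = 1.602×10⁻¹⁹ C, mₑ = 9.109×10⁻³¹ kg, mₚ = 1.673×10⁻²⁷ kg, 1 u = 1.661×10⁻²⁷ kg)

B ≈ 0.106 T

v = √(2|q|V/m) = √(2·1.602×10⁻¹⁹·3250/1.673×10⁻²⁷) ≈ 7.889×10⁵ m/s.
B = mv/(|q|r) = (1.673×10⁻²⁷)(7.889×10⁵)/((1.602×10⁻¹⁹)(0.0777)) ≈ 0.106 T.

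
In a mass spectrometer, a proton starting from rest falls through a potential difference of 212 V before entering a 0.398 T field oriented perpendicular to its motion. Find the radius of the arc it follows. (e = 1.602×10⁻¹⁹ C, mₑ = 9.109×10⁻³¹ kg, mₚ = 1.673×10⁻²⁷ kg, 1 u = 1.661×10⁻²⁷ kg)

Acceleration: |q|V = ½mv² ⇒ v = √(2|q|V/m) = √(2·1.602×10⁻¹⁹·212/1.673×10⁻²⁷) ≈ 2.015×10⁵ m/s.
In the field: r = mv/(|q|B) = (1.673×10⁻²⁷)(2.015×10⁵)/((1.602×10⁻¹⁹)(0.398)) ≈ 5.29×10⁻³ m.

r ≈ 5.29×10⁻³ m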